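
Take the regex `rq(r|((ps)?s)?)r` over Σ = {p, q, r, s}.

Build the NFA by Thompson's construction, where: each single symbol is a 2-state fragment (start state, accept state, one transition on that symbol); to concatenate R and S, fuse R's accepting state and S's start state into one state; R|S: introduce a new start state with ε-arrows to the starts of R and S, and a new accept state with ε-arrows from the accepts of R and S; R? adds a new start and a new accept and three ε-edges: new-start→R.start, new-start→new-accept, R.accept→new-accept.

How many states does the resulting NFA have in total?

Building bottom-up:
Each of the 7 symbol leaves contributes a 2-state fragment.
  ps : 3 states
  (ps)? : 5 states
  (ps)?s : 6 states
  ((ps)?s)? : 8 states
  r|((ps)?s)? : 12 states
  rq(r|((ps)?s)?)r : 15 states

15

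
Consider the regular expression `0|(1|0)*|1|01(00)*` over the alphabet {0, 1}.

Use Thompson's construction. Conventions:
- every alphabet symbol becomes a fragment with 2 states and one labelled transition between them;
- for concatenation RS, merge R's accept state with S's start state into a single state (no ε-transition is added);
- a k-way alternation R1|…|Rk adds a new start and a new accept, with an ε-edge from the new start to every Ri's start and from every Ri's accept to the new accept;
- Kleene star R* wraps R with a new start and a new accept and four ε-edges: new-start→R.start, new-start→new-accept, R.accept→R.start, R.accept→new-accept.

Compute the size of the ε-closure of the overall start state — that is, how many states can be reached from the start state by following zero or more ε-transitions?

10

Work bottom-up. For each fragment F, track |ε-closure(F.start)| and whether F's accept lies in that closure (i.e. whether F accepts ε). A single-symbol fragment has closure size 1 and does not accept ε.
  1|0 — new start ε-reaches every alternative's start; none of them accept ε, so the new accept is not reached: |closure| = 1 + 1 + 1 = 3
  (1|0)* — the star's fresh start ε-reaches both the body's start and the fresh accept: |closure| = 2 + 3 = 5
  00 — |closure| equals the left operand's closure size = 1 (its accept is not ε-reachable, so the closure stops there)
  (00)* — |closure| = 1 (new start) + 1 (body) + 1 (new accept) = 3
  01(00)* — same as the first factor's closure: |closure| = 1
  0|(1|0)*|1|01(00)* — new start ε-reaches every alternative's start; at least one alternative accepts ε, so the union's new accept is reached too: |closure| = 1 + 1 + 5 + 1 + 1 + 1 = 10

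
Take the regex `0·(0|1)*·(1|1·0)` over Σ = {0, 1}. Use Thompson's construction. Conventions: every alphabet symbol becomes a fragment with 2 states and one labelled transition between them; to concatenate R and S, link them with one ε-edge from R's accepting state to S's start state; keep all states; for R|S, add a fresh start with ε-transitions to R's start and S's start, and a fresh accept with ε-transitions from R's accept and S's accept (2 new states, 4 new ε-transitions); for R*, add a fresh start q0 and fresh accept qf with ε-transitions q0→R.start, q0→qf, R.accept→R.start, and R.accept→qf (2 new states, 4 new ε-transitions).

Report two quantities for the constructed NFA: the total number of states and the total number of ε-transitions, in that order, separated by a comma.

18, 15

Per subexpression:
Each of the 6 symbol leaves contributes 2 states and 0 ε-transitions.
  0|1 — 6 states, 4 ε-transitions
  (0|1)* — 8 states, 8 ε-transitions
  1·0 — 4 states, 1 ε-transition
  1|1·0 — 8 states, 5 ε-transitions
  0·(0|1)*·(1|1·0) — 18 states, 15 ε-transitions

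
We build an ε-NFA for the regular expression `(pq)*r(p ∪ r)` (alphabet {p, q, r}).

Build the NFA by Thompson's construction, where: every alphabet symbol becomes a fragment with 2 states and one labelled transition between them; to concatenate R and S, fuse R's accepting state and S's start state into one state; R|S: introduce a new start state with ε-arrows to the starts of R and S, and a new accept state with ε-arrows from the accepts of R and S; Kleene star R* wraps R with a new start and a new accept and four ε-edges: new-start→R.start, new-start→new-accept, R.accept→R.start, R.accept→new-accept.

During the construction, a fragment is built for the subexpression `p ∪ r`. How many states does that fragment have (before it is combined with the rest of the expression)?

Fragment for `p ∪ r`:
Each of the 2 symbol leaves contributes a 2-state fragment.
  p ∪ r — 6 states

6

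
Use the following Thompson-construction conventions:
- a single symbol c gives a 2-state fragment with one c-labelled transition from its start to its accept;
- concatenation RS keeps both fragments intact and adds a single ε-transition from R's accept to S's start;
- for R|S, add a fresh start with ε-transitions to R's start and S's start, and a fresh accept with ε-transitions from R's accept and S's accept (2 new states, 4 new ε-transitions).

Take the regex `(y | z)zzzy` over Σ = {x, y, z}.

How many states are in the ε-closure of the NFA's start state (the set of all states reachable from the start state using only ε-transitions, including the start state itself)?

Compute the ε-closure size of each fragment's start state recursively; a symbol fragment's start has no outgoing ε-edge, so its closure is just itself (size 1).
  y | z : C = 1 + 1 + 1 = 3 (the new accept is not ε-reachable since no branch accepts ε)
  (y | z)zzzy : same as the first factor's closure: C = 3

3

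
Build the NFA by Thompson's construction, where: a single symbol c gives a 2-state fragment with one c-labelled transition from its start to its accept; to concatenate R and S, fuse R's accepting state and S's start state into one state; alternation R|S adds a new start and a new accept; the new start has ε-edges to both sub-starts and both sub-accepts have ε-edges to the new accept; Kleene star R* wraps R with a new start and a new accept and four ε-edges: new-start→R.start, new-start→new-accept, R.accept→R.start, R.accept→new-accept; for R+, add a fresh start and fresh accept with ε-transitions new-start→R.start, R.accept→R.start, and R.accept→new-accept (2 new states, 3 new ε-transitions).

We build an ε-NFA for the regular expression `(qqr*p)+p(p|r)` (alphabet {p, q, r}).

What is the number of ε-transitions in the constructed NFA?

Bottom-up over the parse tree:
Each of the 7 symbol leaves contributes 0 ε-transitions.
  r* → 4 ε-transitions
  qqr*p → 4 ε-transitions
  (qqr*p)+ → 7 ε-transitions
  p|r → 4 ε-transitions
  (qqr*p)+p(p|r) → 11 ε-transitions

11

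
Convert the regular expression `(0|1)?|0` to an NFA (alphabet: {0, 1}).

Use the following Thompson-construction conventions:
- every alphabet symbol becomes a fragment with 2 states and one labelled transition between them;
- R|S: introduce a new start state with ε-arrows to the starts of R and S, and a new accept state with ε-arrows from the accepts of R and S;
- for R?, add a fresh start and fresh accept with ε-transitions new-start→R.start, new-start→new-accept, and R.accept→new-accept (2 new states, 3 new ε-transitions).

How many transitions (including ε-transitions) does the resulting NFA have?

Bottom-up over the parse tree:
Each of the 3 symbol leaves contributes 1 transition (1 symbol, 0 ε).
  0|1 = 6 transitions (2 symbol, 4 ε)
  (0|1)? = 9 transitions (2 symbol, 7 ε)
  (0|1)?|0 = 14 transitions (3 symbol, 11 ε)

14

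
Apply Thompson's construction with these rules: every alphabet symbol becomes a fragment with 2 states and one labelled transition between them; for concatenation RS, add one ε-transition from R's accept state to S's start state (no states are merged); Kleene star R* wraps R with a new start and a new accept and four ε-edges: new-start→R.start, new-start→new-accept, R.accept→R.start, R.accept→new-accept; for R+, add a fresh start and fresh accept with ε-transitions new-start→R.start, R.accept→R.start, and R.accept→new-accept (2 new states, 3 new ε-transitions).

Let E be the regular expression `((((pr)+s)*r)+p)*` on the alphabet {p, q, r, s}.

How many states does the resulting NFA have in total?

Building bottom-up:
Each of the 5 symbol leaves contributes a 2-state fragment.
  pr → 4 states
  (pr)+ → 6 states
  (pr)+s → 8 states
  ((pr)+s)* → 10 states
  ((pr)+s)*r → 12 states
  (((pr)+s)*r)+ → 14 states
  (((pr)+s)*r)+p → 16 states
  ((((pr)+s)*r)+p)* → 18 states

18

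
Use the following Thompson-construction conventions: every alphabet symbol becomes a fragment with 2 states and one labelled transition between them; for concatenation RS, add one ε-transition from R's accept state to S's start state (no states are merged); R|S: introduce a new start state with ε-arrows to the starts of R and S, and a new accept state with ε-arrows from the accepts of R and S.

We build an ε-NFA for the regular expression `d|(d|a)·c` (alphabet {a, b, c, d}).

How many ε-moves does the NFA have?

9

Per subexpression:
Each of the 4 symbol leaves contributes 0 ε-transitions.
  d|a = 4 ε-transitions
  (d|a)·c = 5 ε-transitions
  d|(d|a)·c = 9 ε-transitions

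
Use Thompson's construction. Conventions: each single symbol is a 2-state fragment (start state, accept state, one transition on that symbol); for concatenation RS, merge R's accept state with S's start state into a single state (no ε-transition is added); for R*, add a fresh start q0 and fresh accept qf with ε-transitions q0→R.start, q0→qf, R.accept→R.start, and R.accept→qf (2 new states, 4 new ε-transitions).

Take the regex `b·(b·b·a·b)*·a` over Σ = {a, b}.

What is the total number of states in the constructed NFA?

9

Per subexpression:
Each of the 6 symbol leaves contributes a 2-state fragment.
  b·b·a·b → 5 states
  (b·b·a·b)* → 7 states
  b·(b·b·a·b)*·a → 9 states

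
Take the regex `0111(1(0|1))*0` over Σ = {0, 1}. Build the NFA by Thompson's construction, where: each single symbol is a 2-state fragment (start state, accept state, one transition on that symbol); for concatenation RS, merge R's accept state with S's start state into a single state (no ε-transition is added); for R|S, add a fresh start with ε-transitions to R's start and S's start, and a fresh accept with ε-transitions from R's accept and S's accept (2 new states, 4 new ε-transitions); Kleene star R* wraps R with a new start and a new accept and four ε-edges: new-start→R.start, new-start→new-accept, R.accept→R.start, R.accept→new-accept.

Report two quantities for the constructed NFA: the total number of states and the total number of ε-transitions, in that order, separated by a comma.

Bottom-up over the parse tree:
Each of the 8 symbol leaves contributes 2 states and 0 ε-transitions.
  0|1 = 6 states, 4 ε-transitions
  1(0|1) = 7 states, 4 ε-transitions
  (1(0|1))* = 9 states, 8 ε-transitions
  0111(1(0|1))*0 = 14 states, 8 ε-transitions

14, 8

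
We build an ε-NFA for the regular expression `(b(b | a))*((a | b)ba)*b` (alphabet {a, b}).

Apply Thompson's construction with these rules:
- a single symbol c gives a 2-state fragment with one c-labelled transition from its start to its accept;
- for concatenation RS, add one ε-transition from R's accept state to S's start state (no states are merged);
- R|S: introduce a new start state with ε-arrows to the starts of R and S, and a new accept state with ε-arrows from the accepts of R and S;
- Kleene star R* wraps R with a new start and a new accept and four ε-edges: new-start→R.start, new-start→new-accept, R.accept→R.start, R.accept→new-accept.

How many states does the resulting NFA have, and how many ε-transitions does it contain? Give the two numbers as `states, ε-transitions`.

24, 21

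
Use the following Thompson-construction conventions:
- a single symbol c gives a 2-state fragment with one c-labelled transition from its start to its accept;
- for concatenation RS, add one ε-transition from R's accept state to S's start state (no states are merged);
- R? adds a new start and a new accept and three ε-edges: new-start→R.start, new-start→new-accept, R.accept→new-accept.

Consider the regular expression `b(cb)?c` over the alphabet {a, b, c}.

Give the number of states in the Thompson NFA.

10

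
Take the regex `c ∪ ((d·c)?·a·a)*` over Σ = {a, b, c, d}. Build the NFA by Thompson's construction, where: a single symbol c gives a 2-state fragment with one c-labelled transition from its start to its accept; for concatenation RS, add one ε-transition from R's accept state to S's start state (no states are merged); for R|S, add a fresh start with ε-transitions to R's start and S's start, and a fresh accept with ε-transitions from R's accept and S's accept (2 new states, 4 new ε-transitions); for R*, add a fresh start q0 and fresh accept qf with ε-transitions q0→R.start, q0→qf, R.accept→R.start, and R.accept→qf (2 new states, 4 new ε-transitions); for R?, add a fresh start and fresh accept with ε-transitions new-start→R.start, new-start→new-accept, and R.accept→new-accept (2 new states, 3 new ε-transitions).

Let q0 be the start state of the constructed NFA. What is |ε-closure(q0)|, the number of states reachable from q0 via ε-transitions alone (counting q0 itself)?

9

Let C(F) = |ε-closure(F.start)| within fragment F, and note whether F accepts ε. Symbol fragments have C = 1 and do not accept ε. Then:
  d·c → |ε-closure| equals the left operand's closure size = 1 (its accept is not ε-reachable, so the closure stops there)
  (d·c)? → new start has ε-edges to the inner start and to the new accept, so |ε-closure| = 2 + 1 = 3
  (d·c)?·a·a → the left operand accepts ε, so the closure extends into the next operand (via the concat ε-link); |ε-closure| = 3 + 1 = 4
  ((d·c)?·a·a)* → the star's fresh start ε-reaches both the body's start and the fresh accept: |ε-closure| = 2 + 4 = 6
  c ∪ ((d·c)?·a·a)* → new start ε-reaches every alternative's start; at least one alternative accepts ε, so the union's new accept is reached too: |ε-closure| = 1 + 1 + 6 + 1 = 9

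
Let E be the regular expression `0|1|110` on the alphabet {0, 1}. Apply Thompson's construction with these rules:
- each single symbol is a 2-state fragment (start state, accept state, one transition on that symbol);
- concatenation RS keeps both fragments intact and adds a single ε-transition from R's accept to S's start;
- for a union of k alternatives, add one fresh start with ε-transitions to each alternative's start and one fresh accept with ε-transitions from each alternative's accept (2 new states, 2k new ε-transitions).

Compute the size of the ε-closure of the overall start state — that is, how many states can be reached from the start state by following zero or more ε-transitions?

4

Let C(F) = |ε-closure(F.start)| within fragment F, and note whether F accepts ε. Symbol fragments have C = 1 and do not accept ε. Then:
  110 — |ε-closure| equals the left operand's closure size = 1 (its accept is not ε-reachable, so the closure stops there)
  0|1|110 — new start ε-reaches every alternative's start; none of them accept ε, so the new accept is not reached: |ε-closure| = 1 + 1 + 1 + 1 = 4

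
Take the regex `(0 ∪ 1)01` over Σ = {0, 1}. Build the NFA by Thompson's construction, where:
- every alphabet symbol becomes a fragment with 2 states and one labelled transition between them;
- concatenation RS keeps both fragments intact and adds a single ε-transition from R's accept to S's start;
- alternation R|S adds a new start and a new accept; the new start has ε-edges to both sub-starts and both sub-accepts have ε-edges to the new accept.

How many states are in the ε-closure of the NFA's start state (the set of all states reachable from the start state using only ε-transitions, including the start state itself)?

3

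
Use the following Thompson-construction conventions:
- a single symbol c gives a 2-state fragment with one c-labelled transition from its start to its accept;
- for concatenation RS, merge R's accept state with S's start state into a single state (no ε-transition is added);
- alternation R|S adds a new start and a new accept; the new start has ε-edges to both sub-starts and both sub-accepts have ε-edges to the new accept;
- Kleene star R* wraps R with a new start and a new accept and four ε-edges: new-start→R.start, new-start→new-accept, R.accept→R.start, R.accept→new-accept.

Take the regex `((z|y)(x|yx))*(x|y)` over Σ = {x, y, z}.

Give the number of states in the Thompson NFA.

Per subexpression:
Each of the 7 symbol leaves contributes a 2-state fragment.
  z|y = 6 states
  yx = 3 states
  x|yx = 7 states
  (z|y)(x|yx) = 12 states
  ((z|y)(x|yx))* = 14 states
  x|y = 6 states
  ((z|y)(x|yx))*(x|y) = 19 states

19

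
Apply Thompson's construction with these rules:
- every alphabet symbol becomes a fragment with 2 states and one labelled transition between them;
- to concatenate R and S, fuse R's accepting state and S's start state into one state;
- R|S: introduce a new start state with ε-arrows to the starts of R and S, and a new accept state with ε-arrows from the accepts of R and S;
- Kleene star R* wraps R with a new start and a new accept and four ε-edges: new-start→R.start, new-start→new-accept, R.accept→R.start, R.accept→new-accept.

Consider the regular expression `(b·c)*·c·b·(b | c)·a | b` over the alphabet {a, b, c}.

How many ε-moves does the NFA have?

12

Per subexpression:
Each of the 8 symbol leaves contributes 0 ε-transitions.
  b·c : 0 ε-transitions
  (b·c)* : 4 ε-transitions
  b | c : 4 ε-transitions
  (b·c)*·c·b·(b | c)·a : 8 ε-transitions
  (b·c)*·c·b·(b | c)·a | b : 12 ε-transitions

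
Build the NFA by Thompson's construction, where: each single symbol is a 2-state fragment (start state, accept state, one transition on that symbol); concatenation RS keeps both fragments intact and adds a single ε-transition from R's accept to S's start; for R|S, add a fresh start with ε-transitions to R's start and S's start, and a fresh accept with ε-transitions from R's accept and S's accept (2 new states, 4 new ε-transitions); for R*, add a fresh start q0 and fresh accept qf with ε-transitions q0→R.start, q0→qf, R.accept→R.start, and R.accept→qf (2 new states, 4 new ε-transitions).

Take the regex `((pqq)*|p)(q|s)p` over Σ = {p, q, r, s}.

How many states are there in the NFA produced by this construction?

20

By structural recursion:
Each of the 7 symbol leaves contributes a 2-state fragment.
  pqq — 6 states
  (pqq)* — 8 states
  (pqq)*|p — 12 states
  q|s — 6 states
  ((pqq)*|p)(q|s)p — 20 states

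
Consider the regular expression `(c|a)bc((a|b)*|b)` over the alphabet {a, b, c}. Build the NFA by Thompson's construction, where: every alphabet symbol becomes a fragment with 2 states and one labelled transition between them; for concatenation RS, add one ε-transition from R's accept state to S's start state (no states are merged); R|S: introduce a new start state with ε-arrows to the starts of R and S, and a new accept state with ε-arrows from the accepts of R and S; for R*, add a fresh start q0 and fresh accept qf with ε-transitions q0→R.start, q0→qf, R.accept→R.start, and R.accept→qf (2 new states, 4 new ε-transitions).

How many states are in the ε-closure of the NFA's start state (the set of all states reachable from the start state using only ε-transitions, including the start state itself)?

3

Compute the ε-closure size of each fragment's start state recursively; a symbol fragment's start has no outgoing ε-edge, so its closure is just itself (size 1).
  c|a — |closure| = 1 + 1 + 1 = 3 (the new accept is not ε-reachable since no branch accepts ε)
  a|b — |closure| = 1 + 1 + 1 = 3 (the new accept is not ε-reachable since no branch accepts ε)
  (a|b)* — the star's fresh start ε-reaches both the body's start and the fresh accept: |closure| = 2 + 3 = 5
  (a|b)*|b — |closure| = 1 (new start) + (5 + 1) + 1 (new accept, since some branch ε-reaches its own accept) = 8
  (c|a)bc((a|b)*|b) — |closure| equals the left operand's closure size = 3 (its accept is not ε-reachable, so the closure stops there)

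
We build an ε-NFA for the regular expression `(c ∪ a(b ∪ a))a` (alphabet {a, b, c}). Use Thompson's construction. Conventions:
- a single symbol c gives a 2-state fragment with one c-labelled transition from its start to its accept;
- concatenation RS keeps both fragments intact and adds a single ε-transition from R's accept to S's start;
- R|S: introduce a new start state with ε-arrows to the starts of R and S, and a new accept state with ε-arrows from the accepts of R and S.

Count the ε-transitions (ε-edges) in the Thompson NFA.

10

Recursing over subexpressions:
Each of the 5 symbol leaves contributes 0 ε-transitions.
  b ∪ a → 4 ε-transitions
  a(b ∪ a) → 5 ε-transitions
  c ∪ a(b ∪ a) → 9 ε-transitions
  (c ∪ a(b ∪ a))a → 10 ε-transitions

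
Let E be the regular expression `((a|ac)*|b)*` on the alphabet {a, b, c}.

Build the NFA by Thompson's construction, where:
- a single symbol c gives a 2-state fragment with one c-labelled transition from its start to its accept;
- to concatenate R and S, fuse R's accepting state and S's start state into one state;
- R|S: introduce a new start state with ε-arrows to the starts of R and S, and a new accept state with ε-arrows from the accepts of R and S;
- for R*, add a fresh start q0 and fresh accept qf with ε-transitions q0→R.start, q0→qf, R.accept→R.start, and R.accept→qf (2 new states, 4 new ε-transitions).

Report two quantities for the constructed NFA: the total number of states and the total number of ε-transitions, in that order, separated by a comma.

Recursing over subexpressions:
Each of the 4 symbol leaves contributes 2 states and 0 ε-transitions.
  ac = 3 states, 0 ε-transitions
  a|ac = 7 states, 4 ε-transitions
  (a|ac)* = 9 states, 8 ε-transitions
  (a|ac)*|b = 13 states, 12 ε-transitions
  ((a|ac)*|b)* = 15 states, 16 ε-transitions

15, 16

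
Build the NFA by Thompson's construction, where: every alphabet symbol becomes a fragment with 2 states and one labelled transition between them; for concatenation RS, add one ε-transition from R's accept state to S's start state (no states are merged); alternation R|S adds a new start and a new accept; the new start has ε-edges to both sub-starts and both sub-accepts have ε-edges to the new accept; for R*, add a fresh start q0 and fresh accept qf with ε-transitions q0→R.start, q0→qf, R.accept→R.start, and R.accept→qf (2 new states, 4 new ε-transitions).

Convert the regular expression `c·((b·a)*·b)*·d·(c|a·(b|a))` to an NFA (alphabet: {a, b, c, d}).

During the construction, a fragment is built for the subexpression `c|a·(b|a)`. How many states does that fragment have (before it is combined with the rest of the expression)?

Fragment for `c|a·(b|a)`:
Each of the 4 symbol leaves contributes a 2-state fragment.
  b|a : 6 states
  a·(b|a) : 8 states
  c|a·(b|a) : 12 states

12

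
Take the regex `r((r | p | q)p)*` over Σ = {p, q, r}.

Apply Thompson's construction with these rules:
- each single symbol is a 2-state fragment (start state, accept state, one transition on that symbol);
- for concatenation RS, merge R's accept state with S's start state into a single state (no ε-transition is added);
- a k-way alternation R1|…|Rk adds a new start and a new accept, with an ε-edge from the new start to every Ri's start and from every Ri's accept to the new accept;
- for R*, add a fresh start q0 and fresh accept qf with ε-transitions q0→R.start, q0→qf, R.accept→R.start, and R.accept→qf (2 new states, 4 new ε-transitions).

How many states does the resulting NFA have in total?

Bottom-up over the parse tree:
Each of the 5 symbol leaves contributes a 2-state fragment.
  r | p | q = 8 states
  (r | p | q)p = 9 states
  ((r | p | q)p)* = 11 states
  r((r | p | q)p)* = 12 states

12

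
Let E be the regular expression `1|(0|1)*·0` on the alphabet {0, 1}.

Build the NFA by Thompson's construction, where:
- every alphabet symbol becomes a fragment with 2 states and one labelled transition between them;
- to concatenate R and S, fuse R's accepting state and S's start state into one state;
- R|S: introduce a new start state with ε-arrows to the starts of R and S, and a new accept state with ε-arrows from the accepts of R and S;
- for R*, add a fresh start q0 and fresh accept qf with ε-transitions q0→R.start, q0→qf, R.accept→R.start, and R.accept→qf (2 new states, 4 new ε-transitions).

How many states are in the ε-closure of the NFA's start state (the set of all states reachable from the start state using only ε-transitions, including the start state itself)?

7

Compute the ε-closure size of each fragment's start state recursively; a symbol fragment's start has no outgoing ε-edge, so its closure is just itself (size 1).
  0|1 → |closure| = 1 + 1 + 1 = 3 (the new accept is not ε-reachable since no branch accepts ε)
  (0|1)* → the star's fresh start ε-reaches both the body's start and the fresh accept: |closure| = 2 + 3 = 5
  (0|1)*·0 → the left operand accepts ε, so the closure extends into the next operand (the shared merged state is already counted); |closure| = 5 + (1−1) = 5
  1|(0|1)*·0 → new start ε-reaches every alternative's start; none of them accept ε, so the new accept is not reached: |closure| = 1 + 1 + 5 = 7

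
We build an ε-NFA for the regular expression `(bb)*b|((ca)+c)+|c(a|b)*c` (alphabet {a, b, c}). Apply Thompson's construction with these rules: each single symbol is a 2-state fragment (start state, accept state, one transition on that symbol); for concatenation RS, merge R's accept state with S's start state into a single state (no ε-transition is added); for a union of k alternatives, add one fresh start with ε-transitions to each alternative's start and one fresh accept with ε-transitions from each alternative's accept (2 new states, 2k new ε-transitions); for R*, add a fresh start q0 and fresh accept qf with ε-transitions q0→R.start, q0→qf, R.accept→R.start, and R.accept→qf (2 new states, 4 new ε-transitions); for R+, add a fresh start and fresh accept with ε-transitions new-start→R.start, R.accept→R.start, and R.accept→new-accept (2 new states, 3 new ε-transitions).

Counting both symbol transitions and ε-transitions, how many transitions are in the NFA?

Per subexpression:
Each of the 10 symbol leaves contributes 1 transition (1 symbol, 0 ε).
  bb = 2 transitions (2 symbol, 0 ε)
  (bb)* = 6 transitions (2 symbol, 4 ε)
  (bb)*b = 7 transitions (3 symbol, 4 ε)
  ca = 2 transitions (2 symbol, 0 ε)
  (ca)+ = 5 transitions (2 symbol, 3 ε)
  (ca)+c = 6 transitions (3 symbol, 3 ε)
  ((ca)+c)+ = 9 transitions (3 symbol, 6 ε)
  a|b = 6 transitions (2 symbol, 4 ε)
  (a|b)* = 10 transitions (2 symbol, 8 ε)
  c(a|b)*c = 12 transitions (4 symbol, 8 ε)
  (bb)*b|((ca)+c)+|c(a|b)*c = 34 transitions (10 symbol, 24 ε)

34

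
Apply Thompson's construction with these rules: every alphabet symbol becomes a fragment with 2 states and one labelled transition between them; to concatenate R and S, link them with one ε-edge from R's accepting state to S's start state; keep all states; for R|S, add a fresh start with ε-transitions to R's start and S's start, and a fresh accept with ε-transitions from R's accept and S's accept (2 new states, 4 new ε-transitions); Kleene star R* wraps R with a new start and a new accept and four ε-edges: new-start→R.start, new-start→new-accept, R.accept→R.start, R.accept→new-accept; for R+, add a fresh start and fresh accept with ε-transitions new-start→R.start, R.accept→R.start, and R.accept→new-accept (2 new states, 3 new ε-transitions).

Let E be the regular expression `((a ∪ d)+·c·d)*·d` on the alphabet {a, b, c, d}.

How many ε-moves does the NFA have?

Recursing over subexpressions:
Each of the 5 symbol leaves contributes 0 ε-transitions.
  a ∪ d : 4 ε-transitions
  (a ∪ d)+ : 7 ε-transitions
  (a ∪ d)+·c·d : 9 ε-transitions
  ((a ∪ d)+·c·d)* : 13 ε-transitions
  ((a ∪ d)+·c·d)*·d : 14 ε-transitions

14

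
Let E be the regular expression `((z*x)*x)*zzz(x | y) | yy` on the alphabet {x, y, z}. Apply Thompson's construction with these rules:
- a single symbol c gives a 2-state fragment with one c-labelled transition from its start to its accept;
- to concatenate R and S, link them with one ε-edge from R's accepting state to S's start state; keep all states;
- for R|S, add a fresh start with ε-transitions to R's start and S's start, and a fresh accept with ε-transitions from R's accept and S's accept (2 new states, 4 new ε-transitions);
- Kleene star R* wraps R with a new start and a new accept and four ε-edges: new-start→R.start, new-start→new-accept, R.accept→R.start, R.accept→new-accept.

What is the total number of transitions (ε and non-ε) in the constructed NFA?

Bottom-up over the parse tree:
Each of the 10 symbol leaves contributes 1 transition (1 symbol, 0 ε).
  z* — 5 transitions (1 symbol, 4 ε)
  z*x — 7 transitions (2 symbol, 5 ε)
  (z*x)* — 11 transitions (2 symbol, 9 ε)
  (z*x)*x — 13 transitions (3 symbol, 10 ε)
  ((z*x)*x)* — 17 transitions (3 symbol, 14 ε)
  x | y — 6 transitions (2 symbol, 4 ε)
  ((z*x)*x)*zzz(x | y) — 30 transitions (8 symbol, 22 ε)
  yy — 3 transitions (2 symbol, 1 ε)
  ((z*x)*x)*zzz(x | y) | yy — 37 transitions (10 symbol, 27 ε)

37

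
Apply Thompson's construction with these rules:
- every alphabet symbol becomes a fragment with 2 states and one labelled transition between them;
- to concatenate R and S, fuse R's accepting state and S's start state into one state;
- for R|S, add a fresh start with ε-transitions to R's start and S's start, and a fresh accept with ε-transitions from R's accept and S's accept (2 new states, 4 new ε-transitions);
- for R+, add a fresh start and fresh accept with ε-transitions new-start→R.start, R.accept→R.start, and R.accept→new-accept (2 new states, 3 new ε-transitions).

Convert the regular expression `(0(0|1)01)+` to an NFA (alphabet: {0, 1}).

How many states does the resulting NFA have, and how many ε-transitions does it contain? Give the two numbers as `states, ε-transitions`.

11, 7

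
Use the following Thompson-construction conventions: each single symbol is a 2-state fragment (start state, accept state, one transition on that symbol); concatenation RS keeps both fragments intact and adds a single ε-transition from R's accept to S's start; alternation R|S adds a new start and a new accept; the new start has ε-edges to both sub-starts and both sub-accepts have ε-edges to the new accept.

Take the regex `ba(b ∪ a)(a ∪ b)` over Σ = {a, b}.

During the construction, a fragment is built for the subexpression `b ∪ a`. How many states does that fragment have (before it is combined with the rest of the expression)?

Fragment for `b ∪ a`:
Each of the 2 symbol leaves contributes a 2-state fragment.
  b ∪ a : 6 states

6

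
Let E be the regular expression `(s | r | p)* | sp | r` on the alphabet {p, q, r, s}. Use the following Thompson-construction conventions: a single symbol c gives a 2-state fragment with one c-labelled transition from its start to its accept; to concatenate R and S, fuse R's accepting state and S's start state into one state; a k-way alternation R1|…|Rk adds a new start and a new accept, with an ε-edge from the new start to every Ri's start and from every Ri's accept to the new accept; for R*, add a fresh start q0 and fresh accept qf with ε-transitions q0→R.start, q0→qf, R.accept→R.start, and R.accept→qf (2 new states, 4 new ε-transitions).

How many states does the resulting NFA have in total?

Recursing over subexpressions:
Each of the 6 symbol leaves contributes a 2-state fragment.
  s | r | p — 8 states
  (s | r | p)* — 10 states
  sp — 3 states
  (s | r | p)* | sp | r — 17 states

17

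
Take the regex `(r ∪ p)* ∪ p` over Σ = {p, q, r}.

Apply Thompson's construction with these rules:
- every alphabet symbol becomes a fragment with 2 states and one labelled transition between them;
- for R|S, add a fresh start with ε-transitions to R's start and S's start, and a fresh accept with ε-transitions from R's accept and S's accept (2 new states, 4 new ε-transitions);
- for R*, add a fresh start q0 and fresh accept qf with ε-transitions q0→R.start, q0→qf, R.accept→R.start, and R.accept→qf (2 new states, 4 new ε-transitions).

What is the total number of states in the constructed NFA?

Per subexpression:
Each of the 3 symbol leaves contributes a 2-state fragment.
  r ∪ p = 6 states
  (r ∪ p)* = 8 states
  (r ∪ p)* ∪ p = 12 states

12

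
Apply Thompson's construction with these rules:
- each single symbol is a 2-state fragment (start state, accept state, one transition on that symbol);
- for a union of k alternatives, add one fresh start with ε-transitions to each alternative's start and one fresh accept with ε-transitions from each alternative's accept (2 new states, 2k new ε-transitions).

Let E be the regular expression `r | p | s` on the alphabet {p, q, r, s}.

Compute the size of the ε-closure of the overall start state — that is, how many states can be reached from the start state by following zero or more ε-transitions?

Compute the ε-closure size of each fragment's start state recursively; a symbol fragment's start has no outgoing ε-edge, so its closure is just itself (size 1).
  r | p | s : new start ε-reaches every alternative's start; none of them accept ε, so the new accept is not reached: |ε-closure| = 1 + 1 + 1 + 1 = 4

4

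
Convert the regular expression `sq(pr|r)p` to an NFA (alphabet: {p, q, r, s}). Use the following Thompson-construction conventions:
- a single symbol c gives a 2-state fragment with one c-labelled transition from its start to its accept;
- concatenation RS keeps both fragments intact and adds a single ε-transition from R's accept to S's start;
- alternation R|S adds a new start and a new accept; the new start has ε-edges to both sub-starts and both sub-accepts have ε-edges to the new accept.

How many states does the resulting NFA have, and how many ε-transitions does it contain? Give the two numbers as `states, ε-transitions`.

Building bottom-up:
Each of the 6 symbol leaves contributes 2 states and 0 ε-transitions.
  pr — 4 states, 1 ε-transition
  pr|r — 8 states, 5 ε-transitions
  sq(pr|r)p — 14 states, 8 ε-transitions

14, 8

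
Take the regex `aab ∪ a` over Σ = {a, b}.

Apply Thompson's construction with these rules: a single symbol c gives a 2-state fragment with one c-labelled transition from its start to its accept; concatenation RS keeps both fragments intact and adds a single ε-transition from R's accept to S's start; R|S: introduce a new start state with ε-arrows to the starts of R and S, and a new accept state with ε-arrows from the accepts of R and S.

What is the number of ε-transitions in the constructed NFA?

6

Bottom-up over the parse tree:
Each of the 4 symbol leaves contributes 0 ε-transitions.
  aab : 2 ε-transitions
  aab ∪ a : 6 ε-transitions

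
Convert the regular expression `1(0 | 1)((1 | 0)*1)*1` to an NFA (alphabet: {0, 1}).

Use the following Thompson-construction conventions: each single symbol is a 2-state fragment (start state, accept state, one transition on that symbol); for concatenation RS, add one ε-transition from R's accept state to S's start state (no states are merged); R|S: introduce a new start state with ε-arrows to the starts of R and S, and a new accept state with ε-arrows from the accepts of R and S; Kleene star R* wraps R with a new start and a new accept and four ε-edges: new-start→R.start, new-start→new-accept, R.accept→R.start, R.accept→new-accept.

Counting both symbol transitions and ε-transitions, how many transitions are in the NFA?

27

Recursing over subexpressions:
Each of the 7 symbol leaves contributes 1 transition (1 symbol, 0 ε).
  0 | 1 — 6 transitions (2 symbol, 4 ε)
  1 | 0 — 6 transitions (2 symbol, 4 ε)
  (1 | 0)* — 10 transitions (2 symbol, 8 ε)
  (1 | 0)*1 — 12 transitions (3 symbol, 9 ε)
  ((1 | 0)*1)* — 16 transitions (3 symbol, 13 ε)
  1(0 | 1)((1 | 0)*1)*1 — 27 transitions (7 symbol, 20 ε)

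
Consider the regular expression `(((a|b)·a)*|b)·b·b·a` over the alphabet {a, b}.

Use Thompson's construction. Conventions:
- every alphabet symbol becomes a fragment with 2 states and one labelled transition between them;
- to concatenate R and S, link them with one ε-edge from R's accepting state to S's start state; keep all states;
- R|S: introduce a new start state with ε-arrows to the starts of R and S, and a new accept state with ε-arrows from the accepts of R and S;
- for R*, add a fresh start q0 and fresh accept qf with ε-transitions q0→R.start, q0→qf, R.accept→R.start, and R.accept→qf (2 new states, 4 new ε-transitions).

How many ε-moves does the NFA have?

16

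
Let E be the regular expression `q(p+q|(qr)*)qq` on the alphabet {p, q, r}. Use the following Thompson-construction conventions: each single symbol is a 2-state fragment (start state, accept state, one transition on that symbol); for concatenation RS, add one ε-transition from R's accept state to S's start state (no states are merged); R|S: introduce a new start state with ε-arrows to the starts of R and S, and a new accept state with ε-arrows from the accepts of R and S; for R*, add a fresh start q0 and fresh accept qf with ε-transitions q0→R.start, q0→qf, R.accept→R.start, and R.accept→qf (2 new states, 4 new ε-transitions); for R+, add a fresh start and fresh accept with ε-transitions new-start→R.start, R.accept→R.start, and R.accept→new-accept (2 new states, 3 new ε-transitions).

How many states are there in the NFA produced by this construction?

Bottom-up over the parse tree:
Each of the 7 symbol leaves contributes a 2-state fragment.
  p+ : 4 states
  p+q : 6 states
  qr : 4 states
  (qr)* : 6 states
  p+q|(qr)* : 14 states
  q(p+q|(qr)*)qq : 20 states

20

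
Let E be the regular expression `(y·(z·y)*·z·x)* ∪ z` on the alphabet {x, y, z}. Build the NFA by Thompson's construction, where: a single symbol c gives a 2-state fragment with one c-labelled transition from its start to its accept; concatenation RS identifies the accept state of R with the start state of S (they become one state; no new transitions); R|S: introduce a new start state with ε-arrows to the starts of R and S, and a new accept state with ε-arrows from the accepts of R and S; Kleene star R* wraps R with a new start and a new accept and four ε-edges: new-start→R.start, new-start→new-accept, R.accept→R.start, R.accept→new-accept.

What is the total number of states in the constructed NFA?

14

Per subexpression:
Each of the 6 symbol leaves contributes a 2-state fragment.
  z·y — 3 states
  (z·y)* — 5 states
  y·(z·y)*·z·x — 8 states
  (y·(z·y)*·z·x)* — 10 states
  (y·(z·y)*·z·x)* ∪ z — 14 states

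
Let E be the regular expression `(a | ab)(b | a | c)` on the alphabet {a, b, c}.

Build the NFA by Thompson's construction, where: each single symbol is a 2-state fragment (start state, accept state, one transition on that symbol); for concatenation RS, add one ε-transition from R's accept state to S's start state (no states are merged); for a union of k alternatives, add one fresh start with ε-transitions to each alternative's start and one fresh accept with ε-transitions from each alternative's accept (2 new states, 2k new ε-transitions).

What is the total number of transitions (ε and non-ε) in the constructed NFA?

18

By structural recursion:
Each of the 6 symbol leaves contributes 1 transition (1 symbol, 0 ε).
  ab — 3 transitions (2 symbol, 1 ε)
  a | ab — 8 transitions (3 symbol, 5 ε)
  b | a | c — 9 transitions (3 symbol, 6 ε)
  (a | ab)(b | a | c) — 18 transitions (6 symbol, 12 ε)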